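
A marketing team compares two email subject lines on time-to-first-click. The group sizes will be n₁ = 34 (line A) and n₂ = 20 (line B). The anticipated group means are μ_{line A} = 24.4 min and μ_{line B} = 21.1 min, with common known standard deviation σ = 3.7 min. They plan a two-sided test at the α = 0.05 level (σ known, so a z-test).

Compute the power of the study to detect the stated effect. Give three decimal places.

Standardized effect: d = |μ_{line A} − μ_{line B}| / σ = |24.4 − 21.1| / 3.7 = 0.8919
Noncentrality parameter: δ = d / √(1/n₁ + 1/n₂) = 0.8919 / √(1/34 + 1/20) = 3.1650
Critical value for a two-sided test at α = 0.05: z_{α/2} = 1.960.
Power = Φ(δ − 1.960) + Φ(−δ − 1.960) = Φ(1.205) + Φ(-5.125) = 0.8859 + 0.0000 = 0.8859.

Power ≈ 0.886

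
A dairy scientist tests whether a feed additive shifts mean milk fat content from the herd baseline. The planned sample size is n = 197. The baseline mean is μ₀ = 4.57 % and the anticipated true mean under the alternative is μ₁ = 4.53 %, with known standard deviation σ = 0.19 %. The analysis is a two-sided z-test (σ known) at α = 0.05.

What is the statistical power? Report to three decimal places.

Standardized effect: d = |μ₁ − μ₀| / σ = |4.53 − 4.57| / 0.19 = 0.2105
Noncentrality parameter: δ = d·√n = 0.2105 × √197 = 2.9549
Two-sided α = 0.05 → critical value z_{0.025} = 1.960.
Power = Φ(δ − 1.960) + Φ(−δ − 1.960) = Φ(0.995) + Φ(-4.915) = 0.8401 + 0.0000 = 0.8401.

Power ≈ 0.840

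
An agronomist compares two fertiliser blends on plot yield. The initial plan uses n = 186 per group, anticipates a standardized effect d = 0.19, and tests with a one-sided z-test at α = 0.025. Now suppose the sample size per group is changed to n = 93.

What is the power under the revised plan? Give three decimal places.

Power ≈ 0.253

With n = 93 per group: δ = d·√(n/2) = 0.19 × √(93/2) = 1.2956. Critical value z_{0.025} = 1.960.
Revised power = P(Z > 1.960 − δ) = Φ(-0.664) = 0.2532.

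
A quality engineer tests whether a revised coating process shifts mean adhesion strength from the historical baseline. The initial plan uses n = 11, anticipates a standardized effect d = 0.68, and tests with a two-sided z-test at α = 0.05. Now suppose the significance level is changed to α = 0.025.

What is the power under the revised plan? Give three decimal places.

Power ≈ 0.506

δ = d·√n = 0.68 × √11 = 2.2553 (unchanged). New critical value: z_{0.0125} = 2.241.
Revised power = Φ(δ − 2.241) + Φ(−δ − 2.241) = Φ(0.014) + Φ(-4.497) = 0.5055 + 0.0000 = 0.5055.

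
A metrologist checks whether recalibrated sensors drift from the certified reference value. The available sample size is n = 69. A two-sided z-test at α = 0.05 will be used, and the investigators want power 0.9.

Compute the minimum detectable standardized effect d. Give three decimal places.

d ≈ 0.390

Required noncentrality: δ = z_{0.025} + z_{0.10} = 1.960 + 1.282 = 3.242.
(Lower-tail contribution to power is negligible for δ > 0.)
δ = d·√n ⇒ d = δ/√n = 3.242/√69 = 0.3902.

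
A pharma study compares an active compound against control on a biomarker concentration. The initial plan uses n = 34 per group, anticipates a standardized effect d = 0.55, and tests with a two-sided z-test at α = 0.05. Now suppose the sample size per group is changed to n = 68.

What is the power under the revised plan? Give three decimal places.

Power ≈ 0.894

With n = 68 per group: δ = d·√(n/2) = 0.55 × √(68/2) = 3.2070. Critical value z_{0.025} = 1.960.
Revised power = Φ(δ − 1.960) + Φ(−δ − 1.960) = Φ(1.247) + Φ(-5.167) = 0.8938 + 0.0000 = 0.8938.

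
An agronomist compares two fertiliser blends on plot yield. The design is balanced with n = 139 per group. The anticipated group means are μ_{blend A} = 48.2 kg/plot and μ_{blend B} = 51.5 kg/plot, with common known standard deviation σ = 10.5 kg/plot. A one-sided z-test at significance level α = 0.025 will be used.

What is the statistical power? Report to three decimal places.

Power ≈ 0.745

Standardized effect: d = |μ_{blend A} − μ_{blend B}| / σ = |48.2 − 51.5| / 10.5 = 0.3143
Noncentrality parameter: δ = d·√(n/2) = 0.3143 × √(139/2) = 2.6201
One-sided α = 0.025 → critical value z_{0.025} = 1.960.
Power = P(Z > 1.960 − δ) = Φ(0.660) = 0.7454.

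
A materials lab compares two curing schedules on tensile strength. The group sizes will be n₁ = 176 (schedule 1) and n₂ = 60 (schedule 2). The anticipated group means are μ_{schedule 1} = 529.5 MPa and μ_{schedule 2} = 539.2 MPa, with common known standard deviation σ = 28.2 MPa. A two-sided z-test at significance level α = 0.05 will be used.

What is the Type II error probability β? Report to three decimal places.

β ≈ 0.367

Standardized effect: d = |μ_{schedule 1} − μ_{schedule 2}| / σ = |529.5 − 539.2| / 28.2 = 0.3440
Noncentrality parameter: δ = d / √(1/n₁ + 1/n₂) = 0.3440 / √(1/176 + 1/60) = 2.3009
Critical value for a two-sided test at α = 0.05: z_{α/2} = 1.960.
Power = Φ(δ − 1.960) + Φ(−δ − 1.960) = Φ(0.341) + Φ(-4.261) = 0.6334 + 0.0000 = 0.6334.
Type II error: β = 1 − power = 1 − 0.6334 = 0.3666.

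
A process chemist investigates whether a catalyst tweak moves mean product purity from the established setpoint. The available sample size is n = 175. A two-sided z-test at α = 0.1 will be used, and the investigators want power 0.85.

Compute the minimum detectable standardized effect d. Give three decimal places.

d ≈ 0.203

Need Φ(δ − 1.645) = 0.85, so δ = 1.645 + 1.036 = 2.681.
(Lower-tail contribution to power is negligible for δ > 0.)
δ = d·√n ⇒ d = δ/√n = 2.681/√175 = 0.2027.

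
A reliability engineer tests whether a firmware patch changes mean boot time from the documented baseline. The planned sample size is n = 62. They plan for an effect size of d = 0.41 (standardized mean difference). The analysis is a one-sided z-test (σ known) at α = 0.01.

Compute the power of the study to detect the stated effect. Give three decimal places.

Noncentrality parameter: λ = d·√n = 0.41 × √62 = 3.2283
Critical value for a one-sided test at α = 0.01: z_α = 2.326.
Power = P(Z > 2.326 − λ) = Φ(0.902) = 0.8165.

Power ≈ 0.816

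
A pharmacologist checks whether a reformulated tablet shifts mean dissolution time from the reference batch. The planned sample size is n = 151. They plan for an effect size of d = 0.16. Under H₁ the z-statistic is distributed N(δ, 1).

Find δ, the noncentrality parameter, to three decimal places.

δ ≈ 1.966

The noncentrality parameter scales effect size by the design's sample-size factor: δ = d·√n = 0.16 × √151 = 1.9661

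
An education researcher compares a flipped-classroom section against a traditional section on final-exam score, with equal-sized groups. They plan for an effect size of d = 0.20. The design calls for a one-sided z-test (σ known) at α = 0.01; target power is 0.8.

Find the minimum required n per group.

For power 0.8 need Φ(δ − z_{0.01}) = 0.8, so δ = z_{0.01} + z_{0.20} = 2.326 + 0.842 = 3.168.
δ = d·√(n/2) ⇒ n = 2(δ/d)² = 2 × (3.168 / 0.20)² = 501.80.
Round up to the next whole unit.

n = 502 per group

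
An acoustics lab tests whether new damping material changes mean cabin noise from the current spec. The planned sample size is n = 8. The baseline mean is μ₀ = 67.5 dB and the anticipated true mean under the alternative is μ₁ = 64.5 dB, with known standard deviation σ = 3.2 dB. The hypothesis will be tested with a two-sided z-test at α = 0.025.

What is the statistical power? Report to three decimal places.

Standardized effect: d = |μ₁ − μ₀| / σ = |64.5 − 67.5| / 3.2 = 0.9375
Noncentrality parameter: δ = d·√n = 0.9375 × √8 = 2.6517
Two-sided α = 0.025 → critical value z_{0.0125} = 2.241.
Power = Φ(δ − 2.241) + Φ(−δ − 2.241) = Φ(0.410) + Φ(-4.893) = 0.6592 + 0.0000 = 0.6592.

Power ≈ 0.659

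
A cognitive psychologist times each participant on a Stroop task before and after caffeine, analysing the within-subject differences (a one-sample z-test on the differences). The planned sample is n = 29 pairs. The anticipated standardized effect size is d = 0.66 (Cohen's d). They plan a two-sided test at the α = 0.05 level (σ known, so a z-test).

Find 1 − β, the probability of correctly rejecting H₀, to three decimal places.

Power ≈ 0.945

Noncentrality parameter: δ = d·√n = 0.66 × √29 = 3.5542
Two-sided α = 0.05 → critical value z_{0.025} = 1.960.
Power = Φ(δ − 1.960) + Φ(−δ − 1.960) = Φ(1.594) + Φ(-5.514) = 0.9446 + 0.0000 = 0.9446.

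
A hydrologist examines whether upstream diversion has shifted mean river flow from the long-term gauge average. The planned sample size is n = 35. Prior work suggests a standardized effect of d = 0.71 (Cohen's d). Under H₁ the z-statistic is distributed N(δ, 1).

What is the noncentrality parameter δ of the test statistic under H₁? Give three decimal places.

δ ≈ 4.200

The noncentrality parameter scales effect size by the design's sample-size factor: δ = d·√n = 0.71 × √35 = 4.2004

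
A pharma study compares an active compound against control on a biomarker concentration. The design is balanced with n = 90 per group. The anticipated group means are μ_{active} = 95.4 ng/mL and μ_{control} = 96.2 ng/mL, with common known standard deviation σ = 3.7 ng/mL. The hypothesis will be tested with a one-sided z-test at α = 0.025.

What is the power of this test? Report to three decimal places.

Standardized effect: d = |μ_{active} − μ_{control}| / σ = |95.4 − 96.2| / 3.7 = 0.2162
Noncentrality parameter: δ = d·√(n/2) = 0.2162 × √(90/2) = 1.4504
Critical value for a one-sided test at α = 0.025: z_α = 1.960.
Power = Φ(δ − 1.960) = Φ(-0.510) = 0.3052.

Power ≈ 0.305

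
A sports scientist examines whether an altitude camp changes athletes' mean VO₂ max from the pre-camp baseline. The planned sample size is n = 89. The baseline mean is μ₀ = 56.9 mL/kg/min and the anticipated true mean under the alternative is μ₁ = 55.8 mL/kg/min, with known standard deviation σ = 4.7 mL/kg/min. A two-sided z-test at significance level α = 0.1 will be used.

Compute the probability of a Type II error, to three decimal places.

Standardized effect: d = |μ₁ − μ₀| / σ = |55.8 − 56.9| / 4.7 = 0.2340
Noncentrality parameter: δ = d·√n = 0.2340 × √89 = 2.2080
Critical value for a two-sided test at α = 0.1: z_{α/2} = 1.645.
Power = Φ(δ − 1.645) + Φ(−δ − 1.645) = Φ(0.563) + Φ(-3.853) = 0.7133 + 0.0001 = 0.7134.
Type II error: β = 1 − power = 1 − 0.7134 = 0.2866.

β ≈ 0.287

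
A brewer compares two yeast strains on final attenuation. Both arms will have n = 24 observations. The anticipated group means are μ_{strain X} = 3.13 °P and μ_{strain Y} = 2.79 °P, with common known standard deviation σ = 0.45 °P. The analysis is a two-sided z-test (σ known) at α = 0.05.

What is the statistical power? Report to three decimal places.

Standardized effect: d = |μ_{strain X} − μ_{strain Y}| / σ = |3.13 − 2.79| / 0.45 = 0.7556
Noncentrality parameter: δ = d·√(n/2) = 0.7556 × √(24/2) = 2.6173
Two-sided α = 0.05 → critical value z_{0.025} = 1.960.
Power = Φ(δ − 1.960) + Φ(−δ − 1.960) = Φ(0.657) + Φ(-4.577) = 0.7445 + 0.0000 = 0.7445.

Power ≈ 0.745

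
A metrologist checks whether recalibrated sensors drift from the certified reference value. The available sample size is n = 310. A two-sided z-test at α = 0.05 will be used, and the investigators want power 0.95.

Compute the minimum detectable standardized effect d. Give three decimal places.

Need Φ(δ − 1.960) = 0.95, so δ = 1.960 + 1.645 = 3.605.
(The second rejection-region term Φ(−δ − z_{α/2}) is negligible and dropped.)
δ = d·√n ⇒ d = δ/√n = 3.605/√310 = 0.2047.

d ≈ 0.205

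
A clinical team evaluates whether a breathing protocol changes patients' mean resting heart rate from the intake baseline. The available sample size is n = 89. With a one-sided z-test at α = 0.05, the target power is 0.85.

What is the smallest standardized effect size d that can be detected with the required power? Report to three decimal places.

Need Φ(δ − 1.645) = 0.85, so δ = 1.645 + 1.036 = 2.681.
δ = d·√n ⇒ d = δ/√n = 2.681/√89 = 0.2842.

d ≈ 0.284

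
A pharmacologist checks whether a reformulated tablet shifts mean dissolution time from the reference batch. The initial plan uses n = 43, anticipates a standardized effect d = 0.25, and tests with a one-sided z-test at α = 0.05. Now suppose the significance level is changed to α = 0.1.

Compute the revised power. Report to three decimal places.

Power ≈ 0.640

δ = d·√n = 0.25 × √43 = 1.6394 (unchanged). New critical value: z_{0.1} = 1.282.
Revised power = P(Z > 1.282 − δ) = Φ(0.358) = 0.6398.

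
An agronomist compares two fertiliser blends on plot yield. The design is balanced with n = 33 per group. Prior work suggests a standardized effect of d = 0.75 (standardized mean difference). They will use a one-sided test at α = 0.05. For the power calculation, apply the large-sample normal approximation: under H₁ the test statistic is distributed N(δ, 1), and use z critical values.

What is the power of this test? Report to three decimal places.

Power ≈ 0.919

Noncentrality parameter: δ = d·√(n/2) = 0.75 × √(33/2) = 3.0465
One-sided α = 0.05 → critical value z_{0.05} = 1.645.
Power = P(Z > 1.645 − δ) = Φ(1.402) = 0.9195.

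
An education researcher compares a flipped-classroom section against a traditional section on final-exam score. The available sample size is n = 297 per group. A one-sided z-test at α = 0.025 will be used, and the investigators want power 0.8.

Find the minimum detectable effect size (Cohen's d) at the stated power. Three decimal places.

d ≈ 0.230

Need Φ(δ − 1.960) = 0.8, so δ = 1.960 + 0.842 = 2.802.
δ = d·√(n/2) ⇒ d = δ/√(n/2) = 2.802/√(297/2) = 0.2299.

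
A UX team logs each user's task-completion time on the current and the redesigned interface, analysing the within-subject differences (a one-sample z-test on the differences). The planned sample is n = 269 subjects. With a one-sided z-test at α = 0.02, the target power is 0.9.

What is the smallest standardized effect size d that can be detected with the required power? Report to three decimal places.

Need Φ(δ − 2.054) = 0.9, so δ = 2.054 + 1.282 = 3.335.
δ = d·√n ⇒ d = δ/√n = 3.335/√269 = 0.2034.

d ≈ 0.203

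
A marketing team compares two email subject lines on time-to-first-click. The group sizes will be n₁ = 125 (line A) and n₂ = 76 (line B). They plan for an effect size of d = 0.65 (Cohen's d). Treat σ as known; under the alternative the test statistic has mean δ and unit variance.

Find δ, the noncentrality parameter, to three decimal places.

δ = d / √(1/n₁ + 1/n₂) = 0.65 / √(1/125 + 1/76) = 4.4687

δ ≈ 4.469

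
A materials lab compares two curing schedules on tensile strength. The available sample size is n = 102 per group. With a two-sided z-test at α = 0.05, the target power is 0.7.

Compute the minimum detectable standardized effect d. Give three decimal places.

Need Φ(δ − 1.960) = 0.7, so δ = 1.960 + 0.524 = 2.484.
(Lower-tail contribution to power is negligible for δ > 0.)
δ = d·√(n/2) ⇒ d = δ/√(n/2) = 2.484/√(102/2) = 0.3479.

d ≈ 0.348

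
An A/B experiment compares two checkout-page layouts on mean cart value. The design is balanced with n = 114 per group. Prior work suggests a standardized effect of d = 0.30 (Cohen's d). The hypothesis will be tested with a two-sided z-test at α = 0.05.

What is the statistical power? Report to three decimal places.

Power ≈ 0.620

Noncentrality parameter: δ = d·√(n/2) = 0.30 × √(114/2) = 2.2650
Two-sided α = 0.05 → critical value z_{0.025} = 1.960.
Power = Φ(δ − 1.960) + Φ(−δ − 1.960) = Φ(0.305) + Φ(-4.225) = 0.6198 + 0.0000 = 0.6198.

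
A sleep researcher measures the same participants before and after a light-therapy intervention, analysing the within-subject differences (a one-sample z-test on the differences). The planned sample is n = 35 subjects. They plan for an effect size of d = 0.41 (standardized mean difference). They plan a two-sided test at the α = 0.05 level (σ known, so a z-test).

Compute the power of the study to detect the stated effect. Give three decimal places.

Noncentrality parameter: δ = d·√n = 0.41 × √35 = 2.4256
Two-sided α = 0.05 → critical value z_{0.025} = 1.960.
Power = Φ(δ − 1.960) + Φ(−δ − 1.960) = Φ(0.466) + Φ(-4.386) = 0.6793 + 0.0000 = 0.6793.

Power ≈ 0.679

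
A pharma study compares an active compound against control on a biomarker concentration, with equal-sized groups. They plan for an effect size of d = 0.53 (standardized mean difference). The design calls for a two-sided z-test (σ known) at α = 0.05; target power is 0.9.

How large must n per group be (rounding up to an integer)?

For power 0.9 need Φ(δ − z_{0.025}) = 0.9, so δ = z_{0.025} + z_{0.10} = 1.960 + 1.282 = 3.242.
(Ignoring the negligible lower-tail rejection probability gives the usual closed-form inversion.)
δ = d·√(n/2) ⇒ n = 2(δ/d)² = 2 × (3.242 / 0.53)² = 74.81.
Rounding up, n = 75 per group.

n = 75 per group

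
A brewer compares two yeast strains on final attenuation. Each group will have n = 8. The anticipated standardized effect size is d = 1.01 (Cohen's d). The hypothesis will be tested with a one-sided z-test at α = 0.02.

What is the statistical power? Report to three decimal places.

Noncentrality parameter: λ = d·√(n/2) = 1.01 × √(8/2) = 2.0200
Critical value for a one-sided test at α = 0.02: z_α = 2.054.
Power = Φ(λ − 2.054) = Φ(-0.034) = 0.4865.

Power ≈ 0.487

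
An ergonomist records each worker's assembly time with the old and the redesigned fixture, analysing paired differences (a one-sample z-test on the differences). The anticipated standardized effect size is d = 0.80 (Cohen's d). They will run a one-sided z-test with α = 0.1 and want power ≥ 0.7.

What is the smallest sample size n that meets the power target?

Set Φ(δ − 1.282) = 0.7; then δ − 1.282 = Φ⁻¹(0.7) = 0.524, giving δ = 1.806.
δ = d·√n ⇒ n = (δ/d)² = (1.806 / 0.80)² = 5.10.
Rounding up, n = 6.

n = 6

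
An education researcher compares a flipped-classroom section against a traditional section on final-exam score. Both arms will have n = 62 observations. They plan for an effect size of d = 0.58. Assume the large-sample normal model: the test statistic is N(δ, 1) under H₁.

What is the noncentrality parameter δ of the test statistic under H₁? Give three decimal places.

The noncentrality parameter scales effect size by the design's sample-size factor: δ = d·√(n/2) = 0.58 × √(62/2) = 3.2293

δ ≈ 3.229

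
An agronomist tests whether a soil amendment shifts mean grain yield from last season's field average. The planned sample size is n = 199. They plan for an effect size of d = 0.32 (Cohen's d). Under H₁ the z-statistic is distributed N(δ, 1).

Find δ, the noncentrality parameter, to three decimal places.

δ ≈ 4.514

The noncentrality parameter scales effect size by the design's sample-size factor: δ = d·√n = 0.32 × √199 = 4.5142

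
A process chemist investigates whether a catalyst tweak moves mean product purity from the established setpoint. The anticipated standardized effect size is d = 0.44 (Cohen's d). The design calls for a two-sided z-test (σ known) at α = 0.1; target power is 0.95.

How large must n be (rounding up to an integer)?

Set Φ(δ − 1.645) = 0.95; then δ − 1.645 = Φ⁻¹(0.95) = 1.645, giving δ = 3.290.
(For δ > 0 the lower-tail rejection region contributes negligibly to power, so the one-term inversion is standard.)
δ = d·√n ⇒ n = (δ/d)² = (3.290 / 0.44)² = 55.90.
Rounding up, n = 56.

n = 56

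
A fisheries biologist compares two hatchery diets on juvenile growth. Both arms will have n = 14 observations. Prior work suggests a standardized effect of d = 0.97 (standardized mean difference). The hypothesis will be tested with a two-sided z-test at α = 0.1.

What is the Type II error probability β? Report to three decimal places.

Noncentrality parameter: δ = d·√(n/2) = 0.97 × √(14/2) = 2.5664
Critical value for a two-sided test at α = 0.1: z_{α/2} = 1.645.
Power = Φ(δ − 1.645) + Φ(−δ − 1.645) = Φ(0.922) + Φ(-4.211) = 0.8216 + 0.0000 = 0.8216.
Type II error: β = 1 − power = 1 − 0.8216 = 0.1784.

β ≈ 0.178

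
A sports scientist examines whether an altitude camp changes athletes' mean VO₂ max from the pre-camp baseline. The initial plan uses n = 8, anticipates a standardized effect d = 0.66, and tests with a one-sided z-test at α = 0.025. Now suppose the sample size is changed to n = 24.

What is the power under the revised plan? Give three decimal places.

Power ≈ 0.899

With n = 24: δ = d·√n = 0.66 × √24 = 3.2333. Critical value z_{0.025} = 1.960.
Revised power = Φ(δ − 1.960) = Φ(1.273) = 0.8986.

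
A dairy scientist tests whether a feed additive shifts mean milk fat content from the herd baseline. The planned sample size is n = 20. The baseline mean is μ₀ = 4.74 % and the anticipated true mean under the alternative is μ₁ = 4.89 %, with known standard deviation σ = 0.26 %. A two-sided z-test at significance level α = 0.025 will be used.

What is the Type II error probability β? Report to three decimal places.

β ≈ 0.367

Standardized effect: d = |μ₁ − μ₀| / σ = |4.89 − 4.74| / 0.26 = 0.5769
Noncentrality parameter: λ = d·√n = 0.5769 × √20 = 2.5801
Critical value for a two-sided test at α = 0.025: z_{α/2} = 2.241.
Power = Φ(λ − 2.241) + Φ(−λ − 2.241) = Φ(0.339) + Φ(-4.821) = 0.6326 + 0.0000 = 0.6326.
Type II error: β = 1 − power = 1 − 0.6326 = 0.3674.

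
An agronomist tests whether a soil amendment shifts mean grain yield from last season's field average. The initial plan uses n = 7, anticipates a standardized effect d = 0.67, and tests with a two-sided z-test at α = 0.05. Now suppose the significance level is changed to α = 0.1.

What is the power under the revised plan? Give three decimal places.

Power ≈ 0.551

δ = d·√n = 0.67 × √7 = 1.7727 (unchanged). New critical value: z_{0.05} = 1.645.
Revised power = Φ(δ − 1.645) + Φ(−δ − 1.645) = Φ(0.128) + Φ(-3.418) = 0.5508 + 0.0003 = 0.5512.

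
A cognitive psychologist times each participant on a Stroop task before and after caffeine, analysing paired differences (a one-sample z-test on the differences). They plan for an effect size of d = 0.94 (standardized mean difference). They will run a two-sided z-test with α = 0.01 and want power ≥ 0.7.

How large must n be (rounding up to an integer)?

n = 11

For power 0.7 need Φ(δ − z_{0.005}) = 0.7, so δ = z_{0.005} + z_{0.30} = 2.576 + 0.524 = 3.100.
(Ignoring the negligible lower-tail rejection probability gives the usual closed-form inversion.)
δ = d·√n ⇒ n = (δ/d)² = (3.100 / 0.94)² = 10.88.
Rounding up, n = 11.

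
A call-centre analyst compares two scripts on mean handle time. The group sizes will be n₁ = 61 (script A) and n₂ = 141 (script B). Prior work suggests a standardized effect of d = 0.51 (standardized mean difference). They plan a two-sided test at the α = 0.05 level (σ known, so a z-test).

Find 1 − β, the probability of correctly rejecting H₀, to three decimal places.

Noncentrality parameter: λ = d / √(1/n₁ + 1/n₂) = 0.51 / √(1/61 + 1/141) = 3.3279
Two-sided α = 0.05 → critical value z_{0.025} = 1.960.
Power = Φ(λ − 1.960) + Φ(−λ − 1.960) = Φ(1.368) + Φ(-5.288) = 0.9143 + 0.0000 = 0.9143.

Power ≈ 0.914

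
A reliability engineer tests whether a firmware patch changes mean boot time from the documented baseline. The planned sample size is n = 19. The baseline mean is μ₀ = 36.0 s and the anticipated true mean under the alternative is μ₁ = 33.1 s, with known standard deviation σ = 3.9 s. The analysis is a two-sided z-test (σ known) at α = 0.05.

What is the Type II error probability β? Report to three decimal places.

β ≈ 0.100

Standardized effect: d = |μ₁ − μ₀| / σ = |33.1 − 36.0| / 3.9 = 0.7436
Noncentrality parameter: δ = d·√n = 0.7436 × √19 = 3.2412
Two-sided α = 0.05 → critical value z_{0.025} = 1.960.
Power = Φ(δ − 1.960) + Φ(−δ − 1.960) = Φ(1.281) + Φ(-5.201) = 0.9000 + 0.0000 = 0.9000.
Type II error: β = 1 − power = 1 − 0.9000 = 0.1000.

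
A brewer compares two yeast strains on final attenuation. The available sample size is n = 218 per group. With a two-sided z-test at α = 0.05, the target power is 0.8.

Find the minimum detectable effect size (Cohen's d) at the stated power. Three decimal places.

Required noncentrality: δ = z_{0.025} + z_{0.20} = 1.960 + 0.842 = 2.802.
(The second rejection-region term Φ(−δ − z_{α/2}) is negligible and dropped.)
δ = d·√(n/2) ⇒ d = δ/√(n/2) = 2.802/√(218/2) = 0.2683.

d ≈ 0.268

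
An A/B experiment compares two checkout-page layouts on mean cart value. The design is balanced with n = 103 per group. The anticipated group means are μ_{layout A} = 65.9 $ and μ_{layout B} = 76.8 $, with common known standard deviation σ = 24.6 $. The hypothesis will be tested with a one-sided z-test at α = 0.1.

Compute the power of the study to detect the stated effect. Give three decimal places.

Standardized effect: d = |μ_{layout A} − μ_{layout B}| / σ = |65.9 − 76.8| / 24.6 = 0.4431
Noncentrality parameter: λ = d·√(n/2) = 0.4431 × √(103/2) = 3.1798
Critical value for a one-sided test at α = 0.1: z_α = 1.282.
Power = P(Z > 1.282 − λ) = Φ(1.898) = 0.9712.

Power ≈ 0.971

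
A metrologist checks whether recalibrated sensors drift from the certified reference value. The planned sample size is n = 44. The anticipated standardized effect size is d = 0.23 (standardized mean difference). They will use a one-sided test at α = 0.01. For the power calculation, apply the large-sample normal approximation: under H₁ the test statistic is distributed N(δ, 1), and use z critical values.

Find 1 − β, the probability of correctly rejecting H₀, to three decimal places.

Power ≈ 0.212

Noncentrality parameter: δ = d·√n = 0.23 × √44 = 1.5256
One-sided α = 0.01 → critical value z_{0.01} = 2.326.
Power = P(Z > 2.326 − δ) = Φ(-0.801) = 0.2117.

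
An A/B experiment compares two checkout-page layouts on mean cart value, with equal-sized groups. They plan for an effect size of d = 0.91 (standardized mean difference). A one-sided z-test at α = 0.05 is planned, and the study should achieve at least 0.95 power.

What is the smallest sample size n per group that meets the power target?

n = 27 per group

For power 0.95 need Φ(δ − z_{0.05}) = 0.95, so δ = z_{0.05} + z_{0.05} = 1.645 + 1.645 = 3.290.
δ = d·√(n/2) ⇒ n = 2(δ/d)² = 2 × (3.290 / 0.91)² = 26.14.
Rounding up, n = 27 per group.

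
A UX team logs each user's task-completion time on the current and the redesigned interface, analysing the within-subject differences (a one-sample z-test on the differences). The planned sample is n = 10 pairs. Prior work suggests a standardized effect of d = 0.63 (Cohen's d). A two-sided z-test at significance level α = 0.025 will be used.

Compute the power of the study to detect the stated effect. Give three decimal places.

Power ≈ 0.402

Noncentrality parameter: δ = d·√n = 0.63 × √10 = 1.9922
Two-sided α = 0.025 → critical value z_{0.0125} = 2.241.
Power = Φ(δ − 2.241) + Φ(−δ − 2.241) = Φ(-0.249) + Φ(-4.234) = 0.4016 + 0.0000 = 0.4016.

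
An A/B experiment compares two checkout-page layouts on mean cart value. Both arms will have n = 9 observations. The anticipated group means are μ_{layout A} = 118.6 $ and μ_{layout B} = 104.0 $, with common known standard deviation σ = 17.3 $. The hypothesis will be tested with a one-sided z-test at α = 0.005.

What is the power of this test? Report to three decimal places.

Power ≈ 0.216

Standardized effect: d = |μ_{layout A} − μ_{layout B}| / σ = |118.6 − 104.0| / 17.3 = 0.8439
Noncentrality parameter: δ = d·√(n/2) = 0.8439 × √(9/2) = 1.7902
One-sided α = 0.005 → critical value z_{0.005} = 2.576.
Power = Φ(δ − 2.576) = Φ(-0.786) = 0.2161.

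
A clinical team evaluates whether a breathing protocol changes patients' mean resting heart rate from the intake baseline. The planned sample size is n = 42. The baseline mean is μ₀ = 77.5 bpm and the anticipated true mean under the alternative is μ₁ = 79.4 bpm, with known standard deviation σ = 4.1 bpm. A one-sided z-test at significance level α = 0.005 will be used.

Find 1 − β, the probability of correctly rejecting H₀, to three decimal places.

Standardized effect: d = |μ₁ − μ₀| / σ = |79.4 − 77.5| / 4.1 = 0.4634
Noncentrality parameter: δ = d·√n = 0.4634 × √42 = 3.0033
One-sided α = 0.005 → critical value z_{0.005} = 2.576.
Power = P(Z > 2.576 − δ) = Φ(0.427) = 0.6655.

Power ≈ 0.665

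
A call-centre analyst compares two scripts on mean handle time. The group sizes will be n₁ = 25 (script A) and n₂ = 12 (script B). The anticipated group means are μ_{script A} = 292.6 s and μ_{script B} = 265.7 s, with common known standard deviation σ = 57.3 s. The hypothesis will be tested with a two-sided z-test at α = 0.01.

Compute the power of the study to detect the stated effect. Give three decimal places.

Power ≈ 0.108

Standardized effect: d = |μ_{script A} − μ_{script B}| / σ = |292.6 − 265.7| / 57.3 = 0.4695
Noncentrality parameter: δ = d / √(1/n₁ + 1/n₂) = 0.4695 / √(1/25 + 1/12) = 1.3368
Critical value for a two-sided test at α = 0.01: z_{α/2} = 2.576.
Power = Φ(δ − 2.576) + Φ(−δ − 2.576) = Φ(-1.239) + Φ(-3.913) = 0.1077 + 0.0000 = 0.1077.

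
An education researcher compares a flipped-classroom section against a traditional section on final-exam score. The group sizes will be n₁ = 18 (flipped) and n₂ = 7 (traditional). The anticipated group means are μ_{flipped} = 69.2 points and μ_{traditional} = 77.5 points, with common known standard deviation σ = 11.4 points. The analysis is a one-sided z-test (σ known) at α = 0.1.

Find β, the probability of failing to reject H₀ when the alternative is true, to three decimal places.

Standardized effect: d = |μ_{flipped} − μ_{traditional}| / σ = |69.2 − 77.5| / 11.4 = 0.7281
Noncentrality parameter: λ = d / √(1/n₁ + 1/n₂) = 0.7281 / √(1/18 + 1/7) = 1.6345
Critical value for a one-sided test at α = 0.1: z_α = 1.282.
Power = Φ(λ − 1.282) = Φ(0.353) = 0.6379.
Type II error: β = 1 − power = 1 − 0.6379 = 0.3621.

β ≈ 0.362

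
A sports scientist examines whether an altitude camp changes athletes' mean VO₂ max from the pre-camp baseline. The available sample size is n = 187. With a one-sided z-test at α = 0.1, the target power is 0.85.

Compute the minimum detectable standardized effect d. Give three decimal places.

d ≈ 0.170

Need Φ(δ − 1.282) = 0.85, so δ = 1.282 + 1.036 = 2.318.
δ = d·√n ⇒ d = δ/√n = 2.318/√187 = 0.1695.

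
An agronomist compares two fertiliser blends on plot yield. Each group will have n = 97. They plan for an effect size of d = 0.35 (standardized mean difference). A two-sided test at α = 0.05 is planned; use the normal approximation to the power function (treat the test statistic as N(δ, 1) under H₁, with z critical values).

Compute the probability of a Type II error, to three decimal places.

Noncentrality parameter: δ = d·√(n/2) = 0.35 × √(97/2) = 2.4375
Two-sided α = 0.05 → critical value z_{0.025} = 1.960.
Power = Φ(δ − 1.960) + Φ(−δ − 1.960) = Φ(0.478) + Φ(-4.397) = 0.6835 + 0.0000 = 0.6835.
Type II error: β = 1 − power = 1 − 0.6835 = 0.3165.

β ≈ 0.316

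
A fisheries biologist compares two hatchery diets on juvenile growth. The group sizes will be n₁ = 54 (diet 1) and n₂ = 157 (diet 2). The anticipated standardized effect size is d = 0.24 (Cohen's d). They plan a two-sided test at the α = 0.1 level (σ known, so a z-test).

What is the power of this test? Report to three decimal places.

Power ≈ 0.452

Noncentrality parameter: δ = d / √(1/n₁ + 1/n₂) = 0.24 / √(1/54 + 1/157) = 1.5213
Two-sided α = 0.1 → critical value z_{0.05} = 1.645.
Power = Φ(δ − 1.645) + Φ(−δ − 1.645) = Φ(-0.124) + Φ(-3.166) = 0.4508 + 0.0008 = 0.4516.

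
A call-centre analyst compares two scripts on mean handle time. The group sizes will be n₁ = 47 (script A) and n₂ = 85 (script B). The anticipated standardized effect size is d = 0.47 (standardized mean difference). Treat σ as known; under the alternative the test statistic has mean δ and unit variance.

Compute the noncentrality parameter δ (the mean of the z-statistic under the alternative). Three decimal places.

δ ≈ 2.586

The noncentrality parameter scales effect size by the design's sample-size factor: δ = d / √(1/n₁ + 1/n₂) = 0.47 / √(1/47 + 1/85) = 2.5856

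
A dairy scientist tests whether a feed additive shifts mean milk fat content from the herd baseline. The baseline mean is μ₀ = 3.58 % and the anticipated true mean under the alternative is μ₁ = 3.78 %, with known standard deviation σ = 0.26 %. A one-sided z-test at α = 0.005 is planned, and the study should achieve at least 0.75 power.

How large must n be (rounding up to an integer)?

n = 18

Standardized effect: d = |μ₁ − μ₀| / σ = |3.78 − 3.58| / 0.26 = 0.7692
Set Φ(δ − 2.576) = 0.75; then δ − 2.576 = Φ⁻¹(0.75) = 0.674, giving δ = 3.250.
δ = d·√n ⇒ n = (δ/d)² = (3.250 / 0.7692)² = 17.85.
Round up to the next whole unit.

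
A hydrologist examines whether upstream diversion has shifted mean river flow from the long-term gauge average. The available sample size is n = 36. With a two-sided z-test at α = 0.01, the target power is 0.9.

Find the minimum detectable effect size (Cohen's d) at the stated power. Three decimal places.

d ≈ 0.643

Need Φ(δ − 2.576) = 0.9, so δ = 2.576 + 1.282 = 3.857.
(Lower-tail contribution to power is negligible for δ > 0.)
δ = d·√n ⇒ d = δ/√n = 3.857/√36 = 0.6429.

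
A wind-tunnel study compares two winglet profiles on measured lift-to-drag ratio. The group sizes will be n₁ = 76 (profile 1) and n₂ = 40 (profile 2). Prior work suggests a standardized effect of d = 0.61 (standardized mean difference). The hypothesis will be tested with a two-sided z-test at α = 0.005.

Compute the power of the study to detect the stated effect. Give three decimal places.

Noncentrality parameter: δ = d / √(1/n₁ + 1/n₂) = 0.61 / √(1/76 + 1/40) = 3.1228
Two-sided α = 0.005 → critical value z_{0.0025} = 2.807.
Power = Φ(δ − 2.807) + Φ(−δ − 2.807) = Φ(0.316) + Φ(-5.930) = 0.6239 + 0.0000 = 0.6239.

Power ≈ 0.624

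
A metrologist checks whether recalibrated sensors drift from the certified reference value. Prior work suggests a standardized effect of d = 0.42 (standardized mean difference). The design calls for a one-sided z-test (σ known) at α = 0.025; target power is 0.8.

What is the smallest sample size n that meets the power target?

Set Φ(δ − 1.960) = 0.8; then δ − 1.960 = Φ⁻¹(0.8) = 0.842, giving δ = 2.802.
δ = d·√n ⇒ n = (δ/d)² = (2.802 / 0.42)² = 44.49.
Round up to the next whole unit.

n = 45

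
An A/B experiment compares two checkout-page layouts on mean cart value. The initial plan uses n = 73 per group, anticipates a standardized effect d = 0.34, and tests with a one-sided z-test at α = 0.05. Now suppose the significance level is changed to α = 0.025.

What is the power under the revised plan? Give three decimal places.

δ = d·√(n/2) = 0.34 × √(73/2) = 2.0541 (unchanged). New critical value: z_{0.025} = 1.960.
Revised power = P(Z > 1.960 − δ) = Φ(0.094) = 0.5375.

Power ≈ 0.538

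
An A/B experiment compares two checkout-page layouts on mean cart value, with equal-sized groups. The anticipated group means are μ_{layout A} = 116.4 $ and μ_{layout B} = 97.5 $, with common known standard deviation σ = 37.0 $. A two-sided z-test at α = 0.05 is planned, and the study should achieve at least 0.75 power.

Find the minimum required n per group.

n = 54 per group

Standardized effect: d = |μ_{layout A} − μ_{layout B}| / σ = |116.4 − 97.5| / 37.0 = 0.5108
For power 0.75 need Φ(δ − z_{0.025}) = 0.75, so δ = z_{0.025} + z_{0.25} = 1.960 + 0.674 = 2.634.
(The Φ(−δ − z_{α/2}) term is vanishingly small for δ > 0 and is dropped in the standard sample-size formula.)
δ = d·√(n/2) ⇒ n = 2(δ/d)² = 2 × (2.634 / 0.5108)² = 53.20.
Rounding up, n = 54 per group.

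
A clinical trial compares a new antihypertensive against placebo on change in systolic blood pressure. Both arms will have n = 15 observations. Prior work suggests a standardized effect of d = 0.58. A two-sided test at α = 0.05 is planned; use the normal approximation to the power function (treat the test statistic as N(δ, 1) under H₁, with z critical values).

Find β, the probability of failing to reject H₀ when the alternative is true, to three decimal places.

β ≈ 0.645

Noncentrality parameter: δ = d·√(n/2) = 0.58 × √(15/2) = 1.5884
Two-sided α = 0.05 → critical value z_{0.025} = 1.960.
Power = Φ(δ − 1.960) + Φ(−δ − 1.960) = Φ(-0.372) + Φ(-3.548) = 0.3551 + 0.0002 = 0.3553.
Type II error: β = 1 − power = 1 − 0.3553 = 0.6447.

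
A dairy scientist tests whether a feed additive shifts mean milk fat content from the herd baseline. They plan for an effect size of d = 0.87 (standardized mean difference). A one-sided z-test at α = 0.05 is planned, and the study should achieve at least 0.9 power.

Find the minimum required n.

For power 0.9 need Φ(δ − z_{0.05}) = 0.9, so δ = z_{0.05} + z_{0.10} = 1.645 + 1.282 = 2.926.
δ = d·√n ⇒ n = (δ/d)² = (2.926 / 0.87)² = 11.31.
Rounding up, n = 12.

n = 12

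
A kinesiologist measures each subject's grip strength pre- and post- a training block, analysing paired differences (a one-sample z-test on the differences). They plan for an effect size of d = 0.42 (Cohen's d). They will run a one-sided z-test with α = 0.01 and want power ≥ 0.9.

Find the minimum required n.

n = 74

Set Φ(δ − 2.326) = 0.9; then δ − 2.326 = Φ⁻¹(0.9) = 1.282, giving δ = 3.608.
δ = d·√n ⇒ n = (δ/d)² = (3.608 / 0.42)² = 73.79.
Round up to the next whole unit.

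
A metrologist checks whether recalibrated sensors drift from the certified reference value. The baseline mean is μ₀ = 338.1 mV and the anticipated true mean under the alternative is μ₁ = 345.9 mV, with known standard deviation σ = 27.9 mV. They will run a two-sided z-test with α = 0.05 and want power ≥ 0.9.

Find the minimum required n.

Standardized effect: d = |μ₁ − μ₀| / σ = |345.9 − 338.1| / 27.9 = 0.2796
Set Φ(δ − 1.960) = 0.9; then δ − 1.960 = Φ⁻¹(0.9) = 1.282, giving δ = 3.242.
(The Φ(−δ − z_{α/2}) term is vanishingly small for δ > 0 and is dropped in the standard sample-size formula.)
δ = d·√n ⇒ n = (δ/d)² = (3.242 / 0.2796)² = 134.44.
Rounding up, n = 135.

n = 135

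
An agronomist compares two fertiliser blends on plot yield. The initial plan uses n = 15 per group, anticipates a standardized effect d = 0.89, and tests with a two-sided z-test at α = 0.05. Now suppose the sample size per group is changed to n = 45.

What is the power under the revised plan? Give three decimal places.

Power ≈ 0.988

With n = 45 per group: δ = d·√(n/2) = 0.89 × √(45/2) = 4.2216. Critical value z_{0.025} = 1.960.
Revised power = Φ(δ − 1.960) + Φ(−δ − 1.960) = Φ(2.262) + Φ(-6.182) = 0.9881 + 0.0000 = 0.9881.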